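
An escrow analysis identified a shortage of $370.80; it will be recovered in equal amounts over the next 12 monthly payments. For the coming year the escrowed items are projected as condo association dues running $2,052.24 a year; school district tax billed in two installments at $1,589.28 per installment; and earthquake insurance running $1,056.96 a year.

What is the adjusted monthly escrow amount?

$554.88

Condo association dues: $2,052.24 annually
School district tax: $1,589.28 × 2 = $3,178.56 annually
Earthquake insurance: $1,056.96 annually
Yearly total = $2,052.24 + $3,178.56 + $1,056.96 = $6,287.76
Base monthly escrow = $6,287.76 / 12 = $523.98
Shortage per month = $370.80 ÷ 12 = $30.90
Adjusted monthly = $523.98 + $30.90 = $554.88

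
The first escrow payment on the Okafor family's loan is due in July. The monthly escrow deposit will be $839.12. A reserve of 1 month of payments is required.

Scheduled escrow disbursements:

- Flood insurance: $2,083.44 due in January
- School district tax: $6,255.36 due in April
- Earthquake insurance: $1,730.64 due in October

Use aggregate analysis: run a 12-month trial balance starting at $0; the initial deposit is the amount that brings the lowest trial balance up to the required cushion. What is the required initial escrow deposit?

Cushion = 1 × $839.12 = $839.12
Trial balance (start $0, +$839.12 each month, − disbursements):
  Jul: +$839.12 → $839.12
  Aug: +$839.12 → $1,678.24
  Sep: +$839.12 → $2,517.36
  Oct: +$839.12 − $1,730.64 → $1,625.84
  Nov: +$839.12 → $2,464.96
  Dec: +$839.12 → $3,304.08
  Jan: +$839.12 − $2,083.44 → $2,059.76
  Feb: +$839.12 → $2,898.88
  Mar: +$839.12 → $3,738.00
  Apr: +$839.12 − $6,255.36 → -$1,678.24
  May: +$839.12 → -$839.12
  Jun: +$839.12 → $0.00
Lowest trial balance = -$1,678.24 (Apr)
Initial deposit = cushion − low point = $839.12 − (-$1,678.24) = $2,517.36

$2,517.36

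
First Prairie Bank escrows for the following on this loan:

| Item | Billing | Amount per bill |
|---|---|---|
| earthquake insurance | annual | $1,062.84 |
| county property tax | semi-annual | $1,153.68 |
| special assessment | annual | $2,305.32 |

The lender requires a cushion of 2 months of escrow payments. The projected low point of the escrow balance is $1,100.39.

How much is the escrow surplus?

Earthquake insurance — $1,062.84/yr
County property tax — $1,153.68 × 2 = $2,307.36/yr
Special assessment — $2,305.32/yr
Combined annual = $5,675.52
Base monthly escrow = $5,675.52 ÷ 12 = $472.96
Required cushion = 2 × $472.96 = $945.92
Surplus = $1,100.39 − $945.92 = $154.47

$154.47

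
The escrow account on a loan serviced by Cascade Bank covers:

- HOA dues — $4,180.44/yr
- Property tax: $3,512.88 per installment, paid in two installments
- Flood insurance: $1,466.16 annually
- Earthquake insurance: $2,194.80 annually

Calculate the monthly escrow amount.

HOA dues: $4,180.44/yr
Property tax: $3,512.88 × 2 = $7,025.76/yr
Flood insurance: $1,466.16/yr
Earthquake insurance: $2,194.80/yr
Yearly total = $14,867.16
Base monthly escrow = $14,867.16 ÷ 12 = $1,238.93

$1,238.93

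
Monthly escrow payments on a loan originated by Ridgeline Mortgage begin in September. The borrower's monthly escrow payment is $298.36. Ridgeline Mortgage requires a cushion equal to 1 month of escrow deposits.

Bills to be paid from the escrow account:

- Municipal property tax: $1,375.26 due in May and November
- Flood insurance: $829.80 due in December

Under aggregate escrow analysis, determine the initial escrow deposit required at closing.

Cushion = 1 × $298.36 = $298.36
Trial balance (start $0, +$298.36 each month, − disbursements):
  Sep: +$298.36 → $298.36
  Oct: +$298.36 → $596.72
  Nov: +$298.36 − $1,375.26 → -$480.18
  Dec: +$298.36 − $829.80 → -$1,011.62
  Jan: +$298.36 → -$713.26
  Feb: +$298.36 → -$414.90
  Mar: +$298.36 → -$116.54
  Apr: +$298.36 → $181.82
  May: +$298.36 − $1,375.26 → -$895.08
  Jun: +$298.36 → -$596.72
  Jul: +$298.36 → -$298.36
  Aug: +$298.36 → $0.00
Lowest trial balance = -$1,011.62 (Dec)
Initial deposit = cushion − low point = $298.36 − (-$1,011.62) = $1,309.98

$1,309.98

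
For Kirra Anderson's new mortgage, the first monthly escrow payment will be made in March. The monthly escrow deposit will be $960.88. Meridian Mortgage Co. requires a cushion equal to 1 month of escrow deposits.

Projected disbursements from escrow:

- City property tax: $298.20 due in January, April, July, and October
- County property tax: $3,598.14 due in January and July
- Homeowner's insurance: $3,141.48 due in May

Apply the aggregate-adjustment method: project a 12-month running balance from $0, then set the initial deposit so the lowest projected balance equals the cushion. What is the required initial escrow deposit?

Cushion = 1 × $960.88 = $960.88
Trial balance (start $0, +$960.88 each month, − disbursements):
  Mar: +$960.88 → $960.88
  Apr: +$960.88 − $298.20 → $1,623.56
  May: +$960.88 − $3,141.48 → -$557.04
  Jun: +$960.88 → $403.84
  Jul: +$960.88 − $3,896.34 → -$2,531.62
  Aug: +$960.88 → -$1,570.74
  Sep: +$960.88 → -$609.86
  Oct: +$960.88 − $298.20 → $52.82
  Nov: +$960.88 → $1,013.70
  Dec: +$960.88 → $1,974.58
  Jan: +$960.88 − $3,896.34 → -$960.88
  Feb: +$960.88 → $0.00
Lowest trial balance = -$2,531.62 (Jul)
Initial deposit = cushion − low point = $960.88 − (-$2,531.62) = $3,492.50

$3,492.50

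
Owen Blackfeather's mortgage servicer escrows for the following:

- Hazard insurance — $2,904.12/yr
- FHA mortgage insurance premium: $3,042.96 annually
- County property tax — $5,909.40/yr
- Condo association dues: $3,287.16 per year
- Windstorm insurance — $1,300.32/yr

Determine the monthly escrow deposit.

$1,370.33

Hazard insurance — $2,904.12 annually
FHA mortgage insurance premium — $3,042.96 annually
County property tax — $5,909.40 annually
Condo association dues — $3,287.16 annually
Windstorm insurance — $1,300.32 annually
Annual escrow total = $2,904.12 + $3,042.96 + $5,909.40 + $3,287.16 + $1,300.32 = $16,443.96
Base monthly escrow = $16,443.96 / 12 = $1,370.33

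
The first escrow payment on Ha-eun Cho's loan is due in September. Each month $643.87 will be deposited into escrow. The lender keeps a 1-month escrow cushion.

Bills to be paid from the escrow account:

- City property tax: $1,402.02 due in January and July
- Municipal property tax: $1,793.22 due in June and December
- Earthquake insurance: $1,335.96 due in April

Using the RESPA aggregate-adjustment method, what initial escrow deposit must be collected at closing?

Cushion = 1 × $643.87 = $643.87
Trial balance (start $0, +$643.87 each month, − disbursements):
  Sep: +$643.87 → $643.87
  Oct: +$643.87 → $1,287.74
  Nov: +$643.87 → $1,931.61
  Dec: +$643.87 − $1,793.22 → $782.26
  Jan: +$643.87 − $1,402.02 → $24.11
  Feb: +$643.87 → $667.98
  Mar: +$643.87 → $1,311.85
  Apr: +$643.87 − $1,335.96 → $619.76
  May: +$643.87 → $1,263.63
  Jun: +$643.87 − $1,793.22 → $114.28
  Jul: +$643.87 − $1,402.02 → -$643.87
  Aug: +$643.87 → $0.00
Lowest trial balance = -$643.87 (Jul)
Initial deposit = cushion − low point = $643.87 − (-$643.87) = $1,287.74

$1,287.74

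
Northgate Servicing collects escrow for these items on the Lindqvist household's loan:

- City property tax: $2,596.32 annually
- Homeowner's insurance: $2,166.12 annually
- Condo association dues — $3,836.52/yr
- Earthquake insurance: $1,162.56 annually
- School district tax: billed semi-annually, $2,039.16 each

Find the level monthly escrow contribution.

$1,153.32

City property tax — $2,596.32 per year
Homeowner's insurance — $2,166.12 per year
Condo association dues — $3,836.52 per year
Earthquake insurance — $1,162.56 per year
School district tax — $2,039.16 × 2 = $4,078.32 per year
Total per year = $2,596.32 + $2,166.12 + $3,836.52 + $1,162.56 + $4,078.32 = $13,839.84
Base monthly escrow = $13,839.84 / 12 = $1,153.32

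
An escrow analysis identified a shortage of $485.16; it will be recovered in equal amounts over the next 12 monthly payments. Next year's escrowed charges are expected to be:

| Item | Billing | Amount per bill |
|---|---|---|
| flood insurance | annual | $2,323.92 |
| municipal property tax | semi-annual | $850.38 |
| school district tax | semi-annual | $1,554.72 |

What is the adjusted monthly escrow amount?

$634.94

Flood insurance = $2,323.92
Municipal property tax = $850.38 × 2 = $1,700.76
School district tax = $1,554.72 × 2 = $3,109.44
Annual escrow total = $7,134.12
Monthly escrow = $7,134.12 ÷ 12 = $594.51
Monthly shortage recovery: $485.16 / 12 = $40.43
New monthly escrow = $594.51 + $40.43 = $634.94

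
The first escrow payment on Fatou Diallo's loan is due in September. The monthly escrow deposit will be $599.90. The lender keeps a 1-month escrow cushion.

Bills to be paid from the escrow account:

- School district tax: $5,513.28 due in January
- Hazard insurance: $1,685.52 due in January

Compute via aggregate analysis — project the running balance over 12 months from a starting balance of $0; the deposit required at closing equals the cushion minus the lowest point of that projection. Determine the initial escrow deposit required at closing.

$4,799.20

Cushion = 1 × $599.90 = $599.90
Trial balance (start $0, +$599.90 each month, − disbursements):
  Sep: +$599.90 → $599.90
  Oct: +$599.90 → $1,199.80
  Nov: +$599.90 → $1,799.70
  Dec: +$599.90 → $2,399.60
  Jan: +$599.90 − $7,198.80 → -$4,199.30
  Feb: +$599.90 → -$3,599.40
  Mar: +$599.90 → -$2,999.50
  Apr: +$599.90 → -$2,399.60
  May: +$599.90 → -$1,799.70
  Jun: +$599.90 → -$1,199.80
  Jul: +$599.90 → -$599.90
  Aug: +$599.90 → $0.00
Lowest trial balance = -$4,199.30 (Jan)
Initial deposit = cushion − low point = $599.90 − (-$4,199.30) = $4,799.20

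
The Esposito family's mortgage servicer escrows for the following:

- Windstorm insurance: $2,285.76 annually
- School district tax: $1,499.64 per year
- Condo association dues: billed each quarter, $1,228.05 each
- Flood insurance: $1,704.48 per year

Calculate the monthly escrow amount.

$866.84

Windstorm insurance: $2,285.76/yr
School district tax: $1,499.64/yr
Condo association dues: $1,228.05 × 4 = $4,912.20/yr
Flood insurance: $1,704.48/yr
Annual escrow total = $2,285.76 + $1,499.64 + $4,912.20 + $1,704.48 = $10,402.08
Monthly escrow = $10,402.08 ÷ 12 = $866.84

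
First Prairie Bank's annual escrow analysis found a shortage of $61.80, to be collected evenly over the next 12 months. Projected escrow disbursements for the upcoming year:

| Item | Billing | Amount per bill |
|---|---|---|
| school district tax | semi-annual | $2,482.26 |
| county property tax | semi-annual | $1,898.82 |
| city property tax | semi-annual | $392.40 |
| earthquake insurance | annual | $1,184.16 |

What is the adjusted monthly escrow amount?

$899.41

School district tax — $2,482.26 × 2 = $4,964.52/yr
County property tax — $1,898.82 × 2 = $3,797.64/yr
City property tax — $392.40 × 2 = $784.80/yr
Earthquake insurance — $1,184.16/yr
Combined annual = $10,731.12
Base monthly escrow = $10,731.12 ÷ 12 = $894.26
Monthly shortage recovery: $61.80 / 12 = $5.15
Adjusted monthly = $894.26 + $5.15 = $899.41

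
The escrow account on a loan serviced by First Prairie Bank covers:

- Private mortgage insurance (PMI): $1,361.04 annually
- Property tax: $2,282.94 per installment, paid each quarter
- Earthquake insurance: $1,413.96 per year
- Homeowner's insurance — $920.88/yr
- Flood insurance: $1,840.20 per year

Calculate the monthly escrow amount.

$1,222.32

Private mortgage insurance (PMI): $1,361.04/yr
Property tax: $2,282.94 × 4 = $9,131.76/yr
Earthquake insurance: $1,413.96/yr
Homeowner's insurance: $920.88/yr
Flood insurance: $1,840.20/yr
Total per year = $1,361.04 + $9,131.76 + $1,413.96 + $920.88 + $1,840.20 = $14,667.84
Per month = $14,667.84 ÷ 12 = $1,222.32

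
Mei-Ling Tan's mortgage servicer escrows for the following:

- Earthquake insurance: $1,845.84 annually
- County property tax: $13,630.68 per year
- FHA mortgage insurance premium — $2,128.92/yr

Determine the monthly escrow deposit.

Earthquake insurance = $1,845.84 per year
County property tax = $13,630.68 per year
FHA mortgage insurance premium = $2,128.92 per year
Combined annual = $1,845.84 + $13,630.68 + $2,128.92 = $17,605.44
Base monthly escrow = $17,605.44 / 12 = $1,467.12

$1,467.12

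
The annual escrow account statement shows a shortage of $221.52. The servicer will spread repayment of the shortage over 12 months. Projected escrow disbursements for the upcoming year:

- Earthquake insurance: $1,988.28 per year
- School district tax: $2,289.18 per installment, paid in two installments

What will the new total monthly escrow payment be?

Earthquake insurance — $1,988.28/yr
School district tax — $2,289.18 × 2 = $4,578.36/yr
Combined annual = $6,566.64
Per month = $6,566.64 ÷ 12 = $547.22
Shortage per month = $221.52 ÷ 12 = $18.46
Adjusted monthly = $547.22 + $18.46 = $565.68

$565.68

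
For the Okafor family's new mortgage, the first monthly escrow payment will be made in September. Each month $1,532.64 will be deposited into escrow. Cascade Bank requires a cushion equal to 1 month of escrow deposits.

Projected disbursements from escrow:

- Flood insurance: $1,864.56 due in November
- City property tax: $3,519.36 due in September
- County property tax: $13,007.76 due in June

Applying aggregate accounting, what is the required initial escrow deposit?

$4,597.92

Cushion = 1 × $1,532.64 = $1,532.64
Trial balance (start $0, +$1,532.64 each month, − disbursements):
  Sep: +$1,532.64 − $3,519.36 → -$1,986.72
  Oct: +$1,532.64 → -$454.08
  Nov: +$1,532.64 − $1,864.56 → -$786.00
  Dec: +$1,532.64 → $746.64
  Jan: +$1,532.64 → $2,279.28
  Feb: +$1,532.64 → $3,811.92
  Mar: +$1,532.64 → $5,344.56
  Apr: +$1,532.64 → $6,877.20
  May: +$1,532.64 → $8,409.84
  Jun: +$1,532.64 − $13,007.76 → -$3,065.28
  Jul: +$1,532.64 → -$1,532.64
  Aug: +$1,532.64 → $0.00
Lowest trial balance = -$3,065.28 (Jun)
Initial deposit = cushion − low point = $1,532.64 − (-$3,065.28) = $4,597.92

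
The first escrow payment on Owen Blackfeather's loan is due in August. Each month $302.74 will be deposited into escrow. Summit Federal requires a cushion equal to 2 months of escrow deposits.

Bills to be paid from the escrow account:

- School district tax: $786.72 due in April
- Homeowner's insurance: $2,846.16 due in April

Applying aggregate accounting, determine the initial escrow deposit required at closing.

Cushion = 2 × $302.74 = $605.48
Trial balance (start $0, +$302.74 each month, − disbursements):
  Aug: +$302.74 → $302.74
  Sep: +$302.74 → $605.48
  Oct: +$302.74 → $908.22
  Nov: +$302.74 → $1,210.96
  Dec: +$302.74 → $1,513.70
  Jan: +$302.74 → $1,816.44
  Feb: +$302.74 → $2,119.18
  Mar: +$302.74 → $2,421.92
  Apr: +$302.74 − $3,632.88 → -$908.22
  May: +$302.74 → -$605.48
  Jun: +$302.74 → -$302.74
  Jul: +$302.74 → $0.00
Lowest trial balance = -$908.22 (Apr)
Initial deposit = cushion − low point = $605.48 − (-$908.22) = $1,513.70

$1,513.70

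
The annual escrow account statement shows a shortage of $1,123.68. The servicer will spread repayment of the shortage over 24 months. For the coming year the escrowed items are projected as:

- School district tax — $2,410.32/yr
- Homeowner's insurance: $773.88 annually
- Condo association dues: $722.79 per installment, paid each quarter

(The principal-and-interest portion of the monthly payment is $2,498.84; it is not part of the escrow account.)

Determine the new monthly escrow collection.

$553.10

School district tax = $2,410.32
Homeowner's insurance = $773.88
Condo association dues = $722.79 × 4 = $2,891.16
Combined annual = $2,410.32 + $773.88 + $2,891.16 = $6,075.36
Base monthly escrow = $6,075.36 / 12 = $506.28
Shortage spread = $1,123.68 / 24 = $46.82/mo
Adjusted monthly = $506.28 + $46.82 = $553.10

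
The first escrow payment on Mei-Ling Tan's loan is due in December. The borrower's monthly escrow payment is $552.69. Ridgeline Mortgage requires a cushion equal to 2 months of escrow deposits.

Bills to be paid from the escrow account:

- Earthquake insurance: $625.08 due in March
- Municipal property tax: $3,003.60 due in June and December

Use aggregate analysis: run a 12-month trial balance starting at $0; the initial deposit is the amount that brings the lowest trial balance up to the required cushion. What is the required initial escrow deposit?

$3,868.83

Cushion = 2 × $552.69 = $1,105.38
Trial balance (start $0, +$552.69 each month, − disbursements):
  Dec: +$552.69 − $3,003.60 → -$2,450.91
  Jan: +$552.69 → -$1,898.22
  Feb: +$552.69 → -$1,345.53
  Mar: +$552.69 − $625.08 → -$1,417.92
  Apr: +$552.69 → -$865.23
  May: +$552.69 → -$312.54
  Jun: +$552.69 − $3,003.60 → -$2,763.45
  Jul: +$552.69 → -$2,210.76
  Aug: +$552.69 → -$1,658.07
  Sep: +$552.69 → -$1,105.38
  Oct: +$552.69 → -$552.69
  Nov: +$552.69 → $0.00
Lowest trial balance = -$2,763.45 (Jun)
Initial deposit = cushion − low point = $1,105.38 − (-$2,763.45) = $3,868.83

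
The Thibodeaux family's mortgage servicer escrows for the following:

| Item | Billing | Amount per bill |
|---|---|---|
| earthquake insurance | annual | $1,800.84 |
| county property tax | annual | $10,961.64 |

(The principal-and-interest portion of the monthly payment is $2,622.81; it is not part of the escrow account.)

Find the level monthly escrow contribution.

Earthquake insurance = $1,800.84 per year
County property tax = $10,961.64 per year
Yearly total = $12,762.48
Monthly escrow = $12,762.48 ÷ 12 = $1,063.54

$1,063.54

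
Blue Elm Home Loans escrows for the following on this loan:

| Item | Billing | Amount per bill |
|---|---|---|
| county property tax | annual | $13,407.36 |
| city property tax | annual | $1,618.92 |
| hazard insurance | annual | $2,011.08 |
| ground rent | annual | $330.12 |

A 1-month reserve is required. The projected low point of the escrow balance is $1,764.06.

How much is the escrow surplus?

$316.77

County property tax — $13,407.36/yr
City property tax — $1,618.92/yr
Hazard insurance — $2,011.08/yr
Ground rent — $330.12/yr
Total annual escrow = $13,407.36 + $1,618.92 + $2,011.08 + $330.12 = $17,367.48
Base monthly escrow = $17,367.48 / 12 = $1,447.29
Required reserve = 1 × $1,447.29 = $1,447.29
Excess over cushion: $1,764.06 − $1,447.29 = $316.77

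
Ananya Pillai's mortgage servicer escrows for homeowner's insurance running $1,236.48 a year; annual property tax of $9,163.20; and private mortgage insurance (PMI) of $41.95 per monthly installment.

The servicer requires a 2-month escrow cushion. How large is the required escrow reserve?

$1,817.18

Homeowner's insurance — $1,236.48
Property tax — $9,163.20
Private mortgage insurance (PMI) — $41.95 × 12 = $503.40
Total per year = $1,236.48 + $9,163.20 + $503.40 = $10,903.08
Per month = $10,903.08 ÷ 12 = $908.59
Required cushion = 2 × $908.59 = $1,817.18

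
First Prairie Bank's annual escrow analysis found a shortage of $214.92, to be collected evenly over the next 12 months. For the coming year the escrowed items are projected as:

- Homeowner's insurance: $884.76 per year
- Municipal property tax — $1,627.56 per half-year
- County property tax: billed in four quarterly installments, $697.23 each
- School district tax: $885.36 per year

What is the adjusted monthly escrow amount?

$669.09

Homeowner's insurance = $884.76 annually
Municipal property tax = $1,627.56 × 2 = $3,255.12 annually
County property tax = $697.23 × 4 = $2,788.92 annually
School district tax = $885.36 annually
Annual escrow total = $7,814.16
Monthly = $7,814.16 ÷ 12 = $651.18
Shortage spread = $214.92 / 12 = $17.91/mo
New monthly escrow = $651.18 + $17.91 = $669.09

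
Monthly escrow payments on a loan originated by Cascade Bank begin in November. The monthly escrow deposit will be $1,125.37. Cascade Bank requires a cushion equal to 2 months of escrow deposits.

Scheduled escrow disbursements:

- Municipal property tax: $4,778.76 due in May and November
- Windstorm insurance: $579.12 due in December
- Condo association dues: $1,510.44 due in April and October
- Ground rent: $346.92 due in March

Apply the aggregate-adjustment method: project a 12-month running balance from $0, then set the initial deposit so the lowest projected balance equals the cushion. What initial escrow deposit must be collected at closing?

Cushion = 2 × $1,125.37 = $2,250.74
Trial balance (start $0, +$1,125.37 each month, − disbursements):
  Nov: +$1,125.37 − $4,778.76 → -$3,653.39
  Dec: +$1,125.37 − $579.12 → -$3,107.14
  Jan: +$1,125.37 → -$1,981.77
  Feb: +$1,125.37 → -$856.40
  Mar: +$1,125.37 − $346.92 → -$77.95
  Apr: +$1,125.37 − $1,510.44 → -$463.02
  May: +$1,125.37 − $4,778.76 → -$4,116.41
  Jun: +$1,125.37 → -$2,991.04
  Jul: +$1,125.37 → -$1,865.67
  Aug: +$1,125.37 → -$740.30
  Sep: +$1,125.37 → $385.07
  Oct: +$1,125.37 − $1,510.44 → $0.00
Lowest trial balance = -$4,116.41 (May)
Initial deposit = cushion − low point = $2,250.74 − (-$4,116.41) = $6,367.15

$6,367.15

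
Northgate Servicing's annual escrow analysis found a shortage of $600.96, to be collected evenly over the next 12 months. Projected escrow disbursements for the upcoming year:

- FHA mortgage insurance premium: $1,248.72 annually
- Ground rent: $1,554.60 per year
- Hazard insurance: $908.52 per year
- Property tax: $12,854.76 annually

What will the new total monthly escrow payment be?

FHA mortgage insurance premium = $1,248.72/yr
Ground rent = $1,554.60/yr
Hazard insurance = $908.52/yr
Property tax = $12,854.76/yr
Yearly total = $16,566.60
Base monthly escrow = $16,566.60 ÷ 12 = $1,380.55
Monthly shortage recovery: $600.96 ÷ 12 = $50.08
New monthly escrow = $1,380.55 + $50.08 = $1,430.63

$1,430.63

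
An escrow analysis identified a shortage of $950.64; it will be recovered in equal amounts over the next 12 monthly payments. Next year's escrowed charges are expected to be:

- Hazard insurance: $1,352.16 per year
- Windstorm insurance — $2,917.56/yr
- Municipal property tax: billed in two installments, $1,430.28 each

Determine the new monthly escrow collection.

$673.41

Hazard insurance: $1,352.16 per year
Windstorm insurance: $2,917.56 per year
Municipal property tax: $1,430.28 × 2 = $2,860.56 per year
Total annual escrow = $1,352.16 + $2,917.56 + $2,860.56 = $7,130.28
Monthly escrow = $7,130.28 / 12 = $594.19
Shortage per month = $950.64 / 12 = $79.22
New monthly escrow = $594.19 + $79.22 = $673.41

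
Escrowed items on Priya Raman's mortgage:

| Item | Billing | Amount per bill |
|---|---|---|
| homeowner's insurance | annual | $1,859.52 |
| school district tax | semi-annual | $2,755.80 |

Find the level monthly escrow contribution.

$614.26

Homeowner's insurance — $1,859.52
School district tax — $2,755.80 × 2 = $5,511.60
Total per year = $1,859.52 + $5,511.60 = $7,371.12
Monthly = $7,371.12 / 12 = $614.26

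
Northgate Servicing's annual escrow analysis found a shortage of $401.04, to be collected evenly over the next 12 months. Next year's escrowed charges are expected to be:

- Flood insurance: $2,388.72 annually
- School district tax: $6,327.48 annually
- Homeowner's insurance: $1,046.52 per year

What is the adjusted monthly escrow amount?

$846.98

Flood insurance = $2,388.72
School district tax = $6,327.48
Homeowner's insurance = $1,046.52
Annual escrow total = $2,388.72 + $6,327.48 + $1,046.52 = $9,762.72
Monthly escrow = $9,762.72 ÷ 12 = $813.56
Monthly shortage recovery: $401.04 / 12 = $33.42
Adjusted monthly = $813.56 + $33.42 = $846.98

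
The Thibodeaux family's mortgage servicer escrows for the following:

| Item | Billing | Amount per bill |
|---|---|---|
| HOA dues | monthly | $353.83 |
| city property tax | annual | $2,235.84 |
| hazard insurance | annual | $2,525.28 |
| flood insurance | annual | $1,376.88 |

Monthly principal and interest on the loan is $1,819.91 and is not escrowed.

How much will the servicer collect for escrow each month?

$865.33

HOA dues — $353.83 × 12 = $4,245.96 annually
City property tax — $2,235.84 annually
Hazard insurance — $2,525.28 annually
Flood insurance — $1,376.88 annually
Combined annual = $4,245.96 + $2,235.84 + $2,525.28 + $1,376.88 = $10,383.96
Base monthly escrow = $10,383.96 / 12 = $865.33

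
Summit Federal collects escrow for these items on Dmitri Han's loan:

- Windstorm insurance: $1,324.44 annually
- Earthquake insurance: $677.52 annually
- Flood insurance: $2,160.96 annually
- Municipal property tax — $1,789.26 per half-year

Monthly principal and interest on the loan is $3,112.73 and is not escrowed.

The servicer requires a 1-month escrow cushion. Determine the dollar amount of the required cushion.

$645.12

Windstorm insurance: $1,324.44/yr
Earthquake insurance: $677.52/yr
Flood insurance: $2,160.96/yr
Municipal property tax: $1,789.26 × 2 = $3,578.52/yr
Yearly total = $1,324.44 + $677.52 + $2,160.96 + $3,578.52 = $7,741.44
Per month = $7,741.44 ÷ 12 = $645.12
Reserve = 1 × $645.12 = $645.12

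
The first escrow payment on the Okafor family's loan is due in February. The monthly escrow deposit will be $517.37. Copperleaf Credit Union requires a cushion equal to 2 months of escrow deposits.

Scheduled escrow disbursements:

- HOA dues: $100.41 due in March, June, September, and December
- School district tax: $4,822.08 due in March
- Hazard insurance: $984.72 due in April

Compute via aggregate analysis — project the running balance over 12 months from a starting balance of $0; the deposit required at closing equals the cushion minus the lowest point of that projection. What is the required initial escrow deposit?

Cushion = 2 × $517.37 = $1,034.74
Trial balance (start $0, +$517.37 each month, − disbursements):
  Feb: +$517.37 → $517.37
  Mar: +$517.37 − $4,922.49 → -$3,887.75
  Apr: +$517.37 − $984.72 → -$4,355.10
  May: +$517.37 → -$3,837.73
  Jun: +$517.37 − $100.41 → -$3,420.77
  Jul: +$517.37 → -$2,903.40
  Aug: +$517.37 → -$2,386.03
  Sep: +$517.37 − $100.41 → -$1,969.07
  Oct: +$517.37 → -$1,451.70
  Nov: +$517.37 → -$934.33
  Dec: +$517.37 − $100.41 → -$517.37
  Jan: +$517.37 → $0.00
Lowest trial balance = -$4,355.10 (Apr)
Initial deposit = cushion − low point = $1,034.74 − (-$4,355.10) = $5,389.84

$5,389.84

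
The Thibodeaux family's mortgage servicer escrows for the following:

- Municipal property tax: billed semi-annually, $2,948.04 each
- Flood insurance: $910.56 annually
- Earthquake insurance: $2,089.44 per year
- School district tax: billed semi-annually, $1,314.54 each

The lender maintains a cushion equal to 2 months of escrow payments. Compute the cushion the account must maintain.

$1,920.86

Municipal property tax = $2,948.04 × 2 = $5,896.08
Flood insurance = $910.56
Earthquake insurance = $2,089.44
School district tax = $1,314.54 × 2 = $2,629.08
Annual escrow total = $5,896.08 + $910.56 + $2,089.44 + $2,629.08 = $11,525.16
Per month = $11,525.16 / 12 = $960.43
Reserve = 2 × $960.43 = $1,920.86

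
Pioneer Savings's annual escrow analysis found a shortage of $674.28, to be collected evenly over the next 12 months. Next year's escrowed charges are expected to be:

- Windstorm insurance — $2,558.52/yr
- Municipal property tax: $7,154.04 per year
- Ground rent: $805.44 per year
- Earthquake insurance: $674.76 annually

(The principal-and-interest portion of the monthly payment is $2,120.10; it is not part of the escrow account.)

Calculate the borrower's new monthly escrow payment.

$988.92

Windstorm insurance = $2,558.52 per year
Municipal property tax = $7,154.04 per year
Ground rent = $805.44 per year
Earthquake insurance = $674.76 per year
Total annual escrow = $11,192.76
Per month = $11,192.76 / 12 = $932.73
Shortage per month = $674.28 ÷ 12 = $56.19
Adjusted monthly = $932.73 + $56.19 = $988.92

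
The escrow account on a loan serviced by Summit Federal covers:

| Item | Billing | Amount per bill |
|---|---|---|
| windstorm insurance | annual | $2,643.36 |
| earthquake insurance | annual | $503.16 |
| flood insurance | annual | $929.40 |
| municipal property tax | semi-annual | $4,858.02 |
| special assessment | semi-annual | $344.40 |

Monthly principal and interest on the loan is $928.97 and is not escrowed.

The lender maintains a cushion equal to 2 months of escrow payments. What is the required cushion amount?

Windstorm insurance: $2,643.36 annually
Earthquake insurance: $503.16 annually
Flood insurance: $929.40 annually
Municipal property tax: $4,858.02 × 2 = $9,716.04 annually
Special assessment: $344.40 × 2 = $688.80 annually
Total per year = $14,480.76
Monthly escrow = $14,480.76 / 12 = $1,206.73
Cushion = 2 × $1,206.73 = $2,413.46

$2,413.46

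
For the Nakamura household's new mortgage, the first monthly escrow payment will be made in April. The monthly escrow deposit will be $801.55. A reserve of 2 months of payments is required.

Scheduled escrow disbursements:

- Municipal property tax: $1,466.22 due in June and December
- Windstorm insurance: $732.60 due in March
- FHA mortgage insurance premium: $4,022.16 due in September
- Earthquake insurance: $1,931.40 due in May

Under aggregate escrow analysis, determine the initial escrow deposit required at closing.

$4,213.58

Cushion = 2 × $801.55 = $1,603.10
Trial balance (start $0, +$801.55 each month, − disbursements):
  Apr: +$801.55 → $801.55
  May: +$801.55 − $1,931.40 → -$328.30
  Jun: +$801.55 − $1,466.22 → -$992.97
  Jul: +$801.55 → -$191.42
  Aug: +$801.55 → $610.13
  Sep: +$801.55 − $4,022.16 → -$2,610.48
  Oct: +$801.55 → -$1,808.93
  Nov: +$801.55 → -$1,007.38
  Dec: +$801.55 − $1,466.22 → -$1,672.05
  Jan: +$801.55 → -$870.50
  Feb: +$801.55 → -$68.95
  Mar: +$801.55 − $732.60 → $0.00
Lowest trial balance = -$2,610.48 (Sep)
Initial deposit = cushion − low point = $1,603.10 − (-$2,610.48) = $4,213.58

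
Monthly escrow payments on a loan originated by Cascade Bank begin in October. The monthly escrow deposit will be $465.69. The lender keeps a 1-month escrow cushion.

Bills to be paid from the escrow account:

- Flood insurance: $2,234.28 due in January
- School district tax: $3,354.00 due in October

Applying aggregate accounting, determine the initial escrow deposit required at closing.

Cushion = 1 × $465.69 = $465.69
Trial balance (start $0, +$465.69 each month, − disbursements):
  Oct: +$465.69 − $3,354.00 → -$2,888.31
  Nov: +$465.69 → -$2,422.62
  Dec: +$465.69 → -$1,956.93
  Jan: +$465.69 − $2,234.28 → -$3,725.52
  Feb: +$465.69 → -$3,259.83
  Mar: +$465.69 → -$2,794.14
  Apr: +$465.69 → -$2,328.45
  May: +$465.69 → -$1,862.76
  Jun: +$465.69 → -$1,397.07
  Jul: +$465.69 → -$931.38
  Aug: +$465.69 → -$465.69
  Sep: +$465.69 → $0.00
Lowest trial balance = -$3,725.52 (Jan)
Initial deposit = cushion − low point = $465.69 − (-$3,725.52) = $4,191.21

$4,191.21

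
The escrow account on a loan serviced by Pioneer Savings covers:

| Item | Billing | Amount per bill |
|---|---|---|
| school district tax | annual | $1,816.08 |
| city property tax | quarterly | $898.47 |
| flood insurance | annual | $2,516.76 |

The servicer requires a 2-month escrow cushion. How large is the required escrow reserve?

School district tax = $1,816.08
City property tax = $898.47 × 4 = $3,593.88
Flood insurance = $2,516.76
Total per year = $7,926.72
Base monthly escrow = $7,926.72 / 12 = $660.56
Cushion = 2 × $660.56 = $1,321.12

$1,321.12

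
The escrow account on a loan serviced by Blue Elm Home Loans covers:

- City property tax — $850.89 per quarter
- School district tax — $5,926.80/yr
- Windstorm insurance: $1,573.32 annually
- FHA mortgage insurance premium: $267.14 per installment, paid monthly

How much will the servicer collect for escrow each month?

City property tax = $850.89 × 4 = $3,403.56 per year
School district tax = $5,926.80 per year
Windstorm insurance = $1,573.32 per year
FHA mortgage insurance premium = $267.14 × 12 = $3,205.68 per year
Annual escrow total = $14,109.36
Monthly = $14,109.36 ÷ 12 = $1,175.78

$1,175.78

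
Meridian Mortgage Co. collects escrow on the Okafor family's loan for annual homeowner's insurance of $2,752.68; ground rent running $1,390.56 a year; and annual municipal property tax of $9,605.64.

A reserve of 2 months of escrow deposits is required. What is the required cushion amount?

$2,291.48

Homeowner's insurance — $2,752.68
Ground rent — $1,390.56
Municipal property tax — $9,605.64
Total per year = $2,752.68 + $1,390.56 + $9,605.64 = $13,748.88
Per month = $13,748.88 / 12 = $1,145.74
Cushion = 2 × $1,145.74 = $2,291.48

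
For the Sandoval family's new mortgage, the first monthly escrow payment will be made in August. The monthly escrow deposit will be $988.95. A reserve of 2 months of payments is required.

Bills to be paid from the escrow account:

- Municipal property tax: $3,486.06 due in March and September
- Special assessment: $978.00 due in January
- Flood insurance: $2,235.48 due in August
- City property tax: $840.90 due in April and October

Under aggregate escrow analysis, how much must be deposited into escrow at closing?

Cushion = 2 × $988.95 = $1,977.90
Trial balance (start $0, +$988.95 each month, − disbursements):
  Aug: +$988.95 − $2,235.48 → -$1,246.53
  Sep: +$988.95 − $3,486.06 → -$3,743.64
  Oct: +$988.95 − $840.90 → -$3,595.59
  Nov: +$988.95 → -$2,606.64
  Dec: +$988.95 → -$1,617.69
  Jan: +$988.95 − $978.00 → -$1,606.74
  Feb: +$988.95 → -$617.79
  Mar: +$988.95 − $3,486.06 → -$3,114.90
  Apr: +$988.95 − $840.90 → -$2,966.85
  May: +$988.95 → -$1,977.90
  Jun: +$988.95 → -$988.95
  Jul: +$988.95 → $0.00
Lowest trial balance = -$3,743.64 (Sep)
Initial deposit = cushion − low point = $1,977.90 − (-$3,743.64) = $5,721.54

$5,721.54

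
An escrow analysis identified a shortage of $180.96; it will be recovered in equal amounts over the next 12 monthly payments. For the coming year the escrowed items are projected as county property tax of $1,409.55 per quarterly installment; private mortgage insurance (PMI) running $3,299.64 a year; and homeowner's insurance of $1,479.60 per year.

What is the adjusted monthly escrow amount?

County property tax = $1,409.55 × 4 = $5,638.20/yr
Private mortgage insurance (PMI) = $3,299.64/yr
Homeowner's insurance = $1,479.60/yr
Total per year = $5,638.20 + $3,299.64 + $1,479.60 = $10,417.44
Base monthly escrow = $10,417.44 / 12 = $868.12
Shortage per month = $180.96 / 12 = $15.08
New monthly escrow = $868.12 + $15.08 = $883.20

$883.20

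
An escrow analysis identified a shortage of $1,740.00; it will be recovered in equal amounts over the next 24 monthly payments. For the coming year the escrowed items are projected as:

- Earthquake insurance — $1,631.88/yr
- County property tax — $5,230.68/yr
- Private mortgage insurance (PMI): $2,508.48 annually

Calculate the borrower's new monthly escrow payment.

Earthquake insurance — $1,631.88 per year
County property tax — $5,230.68 per year
Private mortgage insurance (PMI) — $2,508.48 per year
Total per year = $1,631.88 + $5,230.68 + $2,508.48 = $9,371.04
Monthly escrow = $9,371.04 / 12 = $780.92
Shortage per month = $1,740.00 ÷ 24 = $72.50
New monthly escrow = $780.92 + $72.50 = $853.42

$853.42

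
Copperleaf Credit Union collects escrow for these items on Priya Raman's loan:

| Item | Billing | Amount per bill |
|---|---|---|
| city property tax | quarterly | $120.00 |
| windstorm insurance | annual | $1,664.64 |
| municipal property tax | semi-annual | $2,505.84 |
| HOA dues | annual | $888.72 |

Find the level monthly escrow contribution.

$670.42

City property tax: $120.00 × 4 = $480.00
Windstorm insurance: $1,664.64
Municipal property tax: $2,505.84 × 2 = $5,011.68
HOA dues: $888.72
Annual escrow total = $480.00 + $1,664.64 + $5,011.68 + $888.72 = $8,045.04
Monthly = $8,045.04 / 12 = $670.42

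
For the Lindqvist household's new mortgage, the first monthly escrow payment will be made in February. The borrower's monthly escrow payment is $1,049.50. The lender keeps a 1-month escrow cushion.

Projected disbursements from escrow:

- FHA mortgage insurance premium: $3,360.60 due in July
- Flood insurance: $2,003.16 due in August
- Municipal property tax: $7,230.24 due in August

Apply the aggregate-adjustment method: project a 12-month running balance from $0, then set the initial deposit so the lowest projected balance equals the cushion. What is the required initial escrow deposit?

Cushion = 1 × $1,049.50 = $1,049.50
Trial balance (start $0, +$1,049.50 each month, − disbursements):
  Feb: +$1,049.50 → $1,049.50
  Mar: +$1,049.50 → $2,099.00
  Apr: +$1,049.50 → $3,148.50
  May: +$1,049.50 → $4,198.00
  Jun: +$1,049.50 → $5,247.50
  Jul: +$1,049.50 − $3,360.60 → $2,936.40
  Aug: +$1,049.50 − $9,233.40 → -$5,247.50
  Sep: +$1,049.50 → -$4,198.00
  Oct: +$1,049.50 → -$3,148.50
  Nov: +$1,049.50 → -$2,099.00
  Dec: +$1,049.50 → -$1,049.50
  Jan: +$1,049.50 → $0.00
Lowest trial balance = -$5,247.50 (Aug)
Initial deposit = cushion − low point = $1,049.50 − (-$5,247.50) = $6,297.00

$6,297.00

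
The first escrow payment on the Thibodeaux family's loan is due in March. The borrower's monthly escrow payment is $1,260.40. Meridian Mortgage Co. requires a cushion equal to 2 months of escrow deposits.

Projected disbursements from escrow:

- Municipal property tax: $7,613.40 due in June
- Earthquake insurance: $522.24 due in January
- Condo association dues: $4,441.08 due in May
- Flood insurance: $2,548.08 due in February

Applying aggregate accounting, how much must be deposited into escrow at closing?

$9,533.68

Cushion = 2 × $1,260.40 = $2,520.80
Trial balance (start $0, +$1,260.40 each month, − disbursements):
  Mar: +$1,260.40 → $1,260.40
  Apr: +$1,260.40 → $2,520.80
  May: +$1,260.40 − $4,441.08 → -$659.88
  Jun: +$1,260.40 − $7,613.40 → -$7,012.88
  Jul: +$1,260.40 → -$5,752.48
  Aug: +$1,260.40 → -$4,492.08
  Sep: +$1,260.40 → -$3,231.68
  Oct: +$1,260.40 → -$1,971.28
  Nov: +$1,260.40 → -$710.88
  Dec: +$1,260.40 → $549.52
  Jan: +$1,260.40 − $522.24 → $1,287.68
  Feb: +$1,260.40 − $2,548.08 → $0.00
Lowest trial balance = -$7,012.88 (Jun)
Initial deposit = cushion − low point = $2,520.80 − (-$7,012.88) = $9,533.68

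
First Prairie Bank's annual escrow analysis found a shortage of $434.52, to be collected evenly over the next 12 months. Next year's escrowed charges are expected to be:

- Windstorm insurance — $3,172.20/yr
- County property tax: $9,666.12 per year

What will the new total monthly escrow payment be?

$1,106.07

Windstorm insurance = $3,172.20/yr
County property tax = $9,666.12/yr
Total per year = $12,838.32
Monthly escrow = $12,838.32 / 12 = $1,069.86
Monthly shortage recovery: $434.52 / 12 = $36.21
Adjusted monthly = $1,069.86 + $36.21 = $1,106.07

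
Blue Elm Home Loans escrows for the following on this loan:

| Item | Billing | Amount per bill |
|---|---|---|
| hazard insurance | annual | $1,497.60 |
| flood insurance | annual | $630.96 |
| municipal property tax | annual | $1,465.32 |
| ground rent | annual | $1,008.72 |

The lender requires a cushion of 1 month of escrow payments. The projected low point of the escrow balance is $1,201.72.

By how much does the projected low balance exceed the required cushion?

$818.17

Hazard insurance: $1,497.60
Flood insurance: $630.96
Municipal property tax: $1,465.32
Ground rent: $1,008.72
Annual escrow total = $4,602.60
Per month = $4,602.60 ÷ 12 = $383.55
Required cushion = 1 × $383.55 = $383.55
Surplus = $1,201.72 − $383.55 = $818.17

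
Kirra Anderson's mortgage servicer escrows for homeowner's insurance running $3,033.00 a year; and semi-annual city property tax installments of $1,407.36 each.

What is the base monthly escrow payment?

$487.31

Homeowner's insurance — $3,033.00 per year
City property tax — $1,407.36 × 2 = $2,814.72 per year
Combined annual = $3,033.00 + $2,814.72 = $5,847.72
Monthly escrow = $5,847.72 ÷ 12 = $487.31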